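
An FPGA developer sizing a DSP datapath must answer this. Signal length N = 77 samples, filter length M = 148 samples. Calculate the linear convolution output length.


Linear convolution output length:
L = N + M - 1
  = 77 + 148 - 1
  = 224 samples

224


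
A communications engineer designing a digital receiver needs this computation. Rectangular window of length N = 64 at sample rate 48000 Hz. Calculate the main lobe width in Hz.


Main lobe width for a rectangular window:
Width = 2 * fs / N
      = 2 * 48000 / 64
      = 96000 / 64
      = 1500.0 Hz

1500.0 Hz


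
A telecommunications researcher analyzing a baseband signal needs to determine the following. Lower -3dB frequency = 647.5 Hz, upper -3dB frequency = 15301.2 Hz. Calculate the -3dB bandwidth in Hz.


Bandwidth is the difference of -3dB frequencies:
BW = f_high - f_low
   = 15301.2 - 647.5
   = 14653.7 Hz

14653.7 Hz


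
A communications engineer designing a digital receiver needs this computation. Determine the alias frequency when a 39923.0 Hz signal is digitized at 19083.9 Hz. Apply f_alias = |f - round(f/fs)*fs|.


Compute the nearest integer multiple of fs to the signal:
n = round(39923.0 / 19083.9) = 2
f_alias = |39923.0 - 2 * 19083.9|
        = |39923.0 - 38167.8|
        = 1755.2 Hz

1755.2


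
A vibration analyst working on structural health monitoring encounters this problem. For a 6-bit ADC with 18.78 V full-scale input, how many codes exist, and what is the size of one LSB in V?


Step 1 — number of quantization levels:
L = 2^N = 2^6 = 64

Step 2 — LSB step size:
delta = Vfs / L
      = 18.78 / 64
      = 0.2934375 V

Levels = 64; step size = 0.2934375 V


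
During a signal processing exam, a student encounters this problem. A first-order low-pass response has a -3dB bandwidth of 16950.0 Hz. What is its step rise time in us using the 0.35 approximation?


Rise time from bandwidth relationship:
tr = 0.35 / BW
   = 0.35 / 16950.0
   = 2.064896755e-05 s
   = 20.649 us

20.649 us


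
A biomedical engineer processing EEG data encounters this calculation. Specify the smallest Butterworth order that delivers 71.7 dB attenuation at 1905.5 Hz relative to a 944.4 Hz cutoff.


Butterworth filter order formula:
n = log10(10^(A/10) - 1) / (2 * log10(f_stop/f_pass))
10^(71.7/10) - 1 = 14791082.8817
f_stop/f_pass = 1905.5 / 944.4 = 2.0177
n = 11.7598 -> ceil = 12

12


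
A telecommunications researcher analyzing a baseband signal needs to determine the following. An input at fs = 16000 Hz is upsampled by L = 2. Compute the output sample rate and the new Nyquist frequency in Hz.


Step 1 — output sample rate after interpolation by L:
fs_out = L * fs_in = 2 * 16000 = 32000 Hz

Step 2 — Nyquist frequency of the output stream:
f_Nyq = fs_out / 2 = 32000 / 2 = 16000.0 Hz

fs_out = 32000 Hz; f_Nyquist = 16000.0 Hz


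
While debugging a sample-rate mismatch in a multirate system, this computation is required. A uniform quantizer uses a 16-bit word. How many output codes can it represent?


Number of quantization levels = 2^N
= 2^16
= 65536

65536


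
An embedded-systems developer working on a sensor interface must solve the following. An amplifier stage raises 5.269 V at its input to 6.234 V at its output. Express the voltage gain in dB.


Voltage gain in dB:
G = 20 * log10(Vout / Vin)
  = 20 * log10(6.234 / 5.269)
  = 20 * log10(1.183147)
  = 20 * 0.073039
  = 1.46 dB

1.46 dB


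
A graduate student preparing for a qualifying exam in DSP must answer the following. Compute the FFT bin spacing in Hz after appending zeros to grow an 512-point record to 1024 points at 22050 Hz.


Frequency resolution after zero-padding:
N_padded = 512 * 2 = 1024
df = fs / N_padded
   = 22050 / 1024
   = 21.5332 Hz

21.5332 Hz


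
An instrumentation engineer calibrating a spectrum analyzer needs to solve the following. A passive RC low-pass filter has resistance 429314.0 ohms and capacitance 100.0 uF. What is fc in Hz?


Cutoff frequency of a first-order RC filter:
fc = 1 / (2 * pi * R * C)
C = 100.0 uF = 0.0001 F
fc = 1 / (2 * pi * 429314.0 * 0.0001)
   = 1 / 269.74594169665
   = 0.003707 Hz

0.003707 Hz


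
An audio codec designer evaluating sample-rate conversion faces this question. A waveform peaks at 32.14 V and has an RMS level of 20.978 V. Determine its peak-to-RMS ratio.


Crest factor is the ratio of peak to RMS:
CF = V_peak / V_rms
   = 32.14 / 20.978
   = 1.5321

1.5321


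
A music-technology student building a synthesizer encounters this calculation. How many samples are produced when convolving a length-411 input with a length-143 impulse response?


Linear convolution output length:
L = N + M - 1
  = 411 + 143 - 1
  = 553 samples

553


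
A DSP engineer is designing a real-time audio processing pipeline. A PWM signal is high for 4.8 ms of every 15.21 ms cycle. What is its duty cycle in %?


Duty cycle as a percentage:
DC = (t_on / T) * 100
   = (4.8 / 15.21) * 100
   = 0.315582 * 100
   = 31.56 %

31.56 %


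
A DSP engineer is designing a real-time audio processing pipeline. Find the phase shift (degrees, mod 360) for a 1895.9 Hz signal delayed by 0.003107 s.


Phase shift from frequency and time delay:
phi = 360 * f * t_delay
    = 360 * 1895.9 * 0.003107
    = 2120.6 degrees
    mod 360 = 320.6 degrees

320.6 degrees


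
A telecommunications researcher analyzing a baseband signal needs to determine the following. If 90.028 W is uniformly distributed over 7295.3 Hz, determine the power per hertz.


Power spectral density:
PSD = P / BW
    = 90.028 / 7295.3
    = 0.01234055 W/Hz

0.01234055 W/Hz


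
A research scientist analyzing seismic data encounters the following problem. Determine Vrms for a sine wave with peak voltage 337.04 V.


RMS voltage for a sinusoidal waveform:
V_rms = V_peak / sqrt(2)
      = 337.04 / 1.414214
      = 238.323 V

238.323 V


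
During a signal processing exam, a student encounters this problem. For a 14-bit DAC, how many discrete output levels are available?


Number of quantization levels = 2^N
= 2^14
= 16384

16384


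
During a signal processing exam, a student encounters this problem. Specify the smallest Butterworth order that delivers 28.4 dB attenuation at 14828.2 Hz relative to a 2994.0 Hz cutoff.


Butterworth filter order formula:
n = log10(10^(A/10) - 1) / (2 * log10(f_stop/f_pass))
10^(28.4/10) - 1 = 690.831
f_stop/f_pass = 14828.2 / 2994.0 = 4.9526
n = 2.0432 -> ceil = 3

3


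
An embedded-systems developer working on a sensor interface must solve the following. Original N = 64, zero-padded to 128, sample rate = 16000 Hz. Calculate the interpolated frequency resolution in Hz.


Frequency resolution after zero-padding:
N_padded = 64 * 2 = 128
df = fs / N_padded
   = 16000 / 128
   = 125.0 Hz

125.0 Hz


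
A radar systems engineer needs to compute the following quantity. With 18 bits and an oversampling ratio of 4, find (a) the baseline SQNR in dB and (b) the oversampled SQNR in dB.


Step 1 — baseline SQNR at Nyquist:
SQNR_base = 6.02*N + 1.76
          = 6.02*18 + 1.76
          = 110.12 dB

Step 2 — oversampling processing gain:
G = 10*log10(OSR) = 10*log10(4) = 6.02 dB

Step 3 — total:
SQNR_total = 110.12 + 6.02 = 116.14 dB

Base SQNR = 110.12 dB; oversampled SQNR = 116.14 dB


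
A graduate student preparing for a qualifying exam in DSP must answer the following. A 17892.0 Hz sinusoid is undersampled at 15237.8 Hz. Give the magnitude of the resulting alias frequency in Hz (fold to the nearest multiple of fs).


Compute the nearest integer multiple of fs to the signal:
n = round(17892.0 / 15237.8) = 1
f_alias = |17892.0 - 1 * 15237.8|
        = |17892.0 - 15237.8|
        = 2654.2 Hz

2654.2


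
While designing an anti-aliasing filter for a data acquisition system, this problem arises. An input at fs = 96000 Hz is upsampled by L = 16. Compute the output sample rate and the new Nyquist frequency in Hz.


Step 1 — output sample rate after interpolation by L:
fs_out = L * fs_in = 16 * 96000 = 1536000 Hz

Step 2 — Nyquist frequency of the output stream:
f_Nyq = fs_out / 2 = 1536000 / 2 = 768000.0 Hz

fs_out = 1536000 Hz; f_Nyquist = 768000.0 Hz


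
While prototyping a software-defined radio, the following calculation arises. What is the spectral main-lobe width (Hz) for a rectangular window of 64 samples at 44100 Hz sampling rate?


Main lobe width for a rectangular window:
Width = 2 * fs / N
      = 2 * 44100 / 64
      = 88200 / 64
      = 1378.125 Hz

1378.125 Hz


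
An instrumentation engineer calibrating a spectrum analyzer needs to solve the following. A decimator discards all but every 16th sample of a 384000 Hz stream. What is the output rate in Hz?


Decimation reduces the sample rate:
fs_out = fs_in / M
       = 384000 / 16
       = 24000.0 Hz

24000.0 Hz


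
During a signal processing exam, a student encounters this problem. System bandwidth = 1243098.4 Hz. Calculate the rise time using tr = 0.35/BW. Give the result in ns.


Rise time from bandwidth relationship:
tr = 0.35 / BW
   = 0.35 / 1243098.4
   = 2.815545415e-07 s
   = 281.5545 ns

281.5545 ns


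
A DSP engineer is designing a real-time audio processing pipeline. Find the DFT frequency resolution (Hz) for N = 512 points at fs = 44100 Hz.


DFT frequency resolution:
df = fs / N
   = 44100 / 512
   = 86.1328 Hz

86.1328 Hz


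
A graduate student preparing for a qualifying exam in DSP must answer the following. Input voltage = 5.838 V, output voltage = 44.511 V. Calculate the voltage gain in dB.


Voltage gain in dB:
G = 20 * log10(Vout / Vin)
  = 20 * log10(44.511 / 5.838)
  = 20 * log10(7.624358)
  = 20 * 0.882203
  = 17.64 dB

17.64 dB


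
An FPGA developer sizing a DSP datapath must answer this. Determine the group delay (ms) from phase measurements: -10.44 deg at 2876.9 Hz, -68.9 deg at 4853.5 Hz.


Group delay from phase difference:
tau = -d(phi)/d(omega)
d(phi) = -58.46 deg = -1.020319 rad
d(omega) = 2*pi*(4853.5 - 2876.9) = 12419.3441 rad/s
tau = -(-1.020319) / 12419.3441
    = 0.0822 ms

0.0822 ms


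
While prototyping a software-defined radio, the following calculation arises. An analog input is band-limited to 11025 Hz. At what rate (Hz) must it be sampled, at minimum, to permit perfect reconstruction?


The Nyquist rate is twice the maximum frequency component.
fs_min = 2 * fmax
      = 2 * 11025
      = 22050 Hz

22050


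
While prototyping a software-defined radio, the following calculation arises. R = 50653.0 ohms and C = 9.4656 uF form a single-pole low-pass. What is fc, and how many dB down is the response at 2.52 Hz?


Step 1 — cutoff frequency:
fc = 1 / (2*pi*R*C)
C = 9.4656 uF = 9.4656e-06 F
fc = 1 / (2*pi*50653.0*9.4656e-06)
   = 0.331946 Hz

Step 2 — magnitude at f = 2.52 Hz:
|H(f)| = 1 / sqrt(1 + (f/fc)^2)
f/fc = 2.52 / 0.331946 = 7.591596
|H| = 1 / sqrt(1 + 57.63233) = 0.1305965
|H|_dB = 20*log10(0.1305965) = -17.68 dB

fc = 0.331946 Hz; |H(2.52 Hz)| = -17.68 dB


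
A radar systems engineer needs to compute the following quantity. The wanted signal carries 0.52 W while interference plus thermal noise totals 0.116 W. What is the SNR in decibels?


SNR in decibels:
SNR = 10 * log10(Ps / Pn)
    = 10 * log10(0.52 / 0.116)
    = 10 * log10(4.4828)
    = 10 * 0.6515
    = 6.52 dB

6.52 dB


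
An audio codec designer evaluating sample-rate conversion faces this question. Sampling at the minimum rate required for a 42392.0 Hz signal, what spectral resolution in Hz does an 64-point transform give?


Step 1 — Nyquist sampling rate:
fs = 2 * fmax = 2 * 42392.0 = 84784.0 Hz

Step 2 — DFT bin spacing:
df = fs / N = 84784.0 / 64 = 1324.75 Hz

1324.75 Hz


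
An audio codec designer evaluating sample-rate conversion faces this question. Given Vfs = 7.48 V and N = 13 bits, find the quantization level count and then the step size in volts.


Step 1 — number of quantization levels:
L = 2^N = 2^13 = 8192

Step 2 — LSB step size:
delta = Vfs / L
      = 7.48 / 8192
      = 0.00091309 V

Levels = 8192; step size = 0.00091309 V


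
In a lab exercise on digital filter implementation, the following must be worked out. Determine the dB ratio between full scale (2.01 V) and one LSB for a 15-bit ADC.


Dynamic range from full-scale to LSB:
V_min = V_max / 2^bits = 2.01 / 2^15
DR = 20 * log10(V_max / V_min)
   = 20 * log10(2^15)
   = 20 * 15 * log10(2)
   = 90.31 dB

90.31 dB


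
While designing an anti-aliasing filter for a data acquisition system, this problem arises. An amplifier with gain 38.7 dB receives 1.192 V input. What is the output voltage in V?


Output voltage from dB gain:
V_out = V_in * 10^(gain_dB / 20)
      = 1.192 * 10^(38.7 / 20)
      = 1.192 * 86.099375
      = 102.6305 V

102.6305 V


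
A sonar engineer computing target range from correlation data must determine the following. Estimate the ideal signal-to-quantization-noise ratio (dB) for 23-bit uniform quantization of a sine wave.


Theoretical SNR for a full-scale sinusoid:
SNR = 6.02 * N + 1.76
    = 6.02 * 23 + 1.76
    = 138.46 + 1.76
    = 140.22 dB

140.22 dB


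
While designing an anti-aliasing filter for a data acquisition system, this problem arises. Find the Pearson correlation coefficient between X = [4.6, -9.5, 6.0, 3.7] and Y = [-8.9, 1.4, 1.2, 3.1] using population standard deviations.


Pearson correlation coefficient (population):
r = cov(X,Y) / (std(X) * std(Y))
Mean X = 1.2, Mean Y = -0.8
Cov(X,Y) = -7.9325
Std(X) = 6.231773, Std(Y) = 4.734448
r = -0.2689

-0.2689


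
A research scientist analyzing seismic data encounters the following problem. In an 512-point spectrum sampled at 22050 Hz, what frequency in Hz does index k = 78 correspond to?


Frequency of DFT bin k:
f_k = k * fs / N
    = 78 * 22050 / 512
    = 1719900 / 512
    = 3359.18 Hz

3359.18 Hz


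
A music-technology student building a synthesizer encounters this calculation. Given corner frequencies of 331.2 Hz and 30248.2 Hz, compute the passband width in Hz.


Bandwidth is the difference of -3dB frequencies:
BW = f_high - f_low
   = 30248.2 - 331.2
   = 29917.0 Hz

29917.0 Hz


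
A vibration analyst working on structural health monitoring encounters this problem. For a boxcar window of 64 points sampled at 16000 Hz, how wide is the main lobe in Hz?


Main lobe width for a rectangular window:
Width = 2 * fs / N
      = 2 * 16000 / 64
      = 32000 / 64
      = 500.0 Hz

500.0 Hz


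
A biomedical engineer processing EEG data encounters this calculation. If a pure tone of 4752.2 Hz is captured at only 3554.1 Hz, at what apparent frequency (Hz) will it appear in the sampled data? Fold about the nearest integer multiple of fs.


Compute the nearest integer multiple of fs to the signal:
n = round(4752.2 / 3554.1) = 1
f_alias = |4752.2 - 1 * 3554.1|
        = |4752.2 - 3554.1|
        = 1198.1 Hz

1198.1


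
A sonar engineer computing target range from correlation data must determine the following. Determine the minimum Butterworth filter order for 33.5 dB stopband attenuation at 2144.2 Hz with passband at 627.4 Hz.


Butterworth filter order formula:
n = log10(10^(A/10) - 1) / (2 * log10(f_stop/f_pass))
10^(33.5/10) - 1 = 2237.7211
f_stop/f_pass = 2144.2 / 627.4 = 3.4176
n = 3.1382 -> ceil = 4

4


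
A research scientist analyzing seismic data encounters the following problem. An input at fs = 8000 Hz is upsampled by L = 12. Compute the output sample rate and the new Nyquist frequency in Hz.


Step 1 — output sample rate after interpolation by L:
fs_out = L * fs_in = 12 * 8000 = 96000 Hz

Step 2 — Nyquist frequency of the output stream:
f_Nyq = fs_out / 2 = 96000 / 2 = 48000.0 Hz

fs_out = 96000 Hz; f_Nyquist = 48000.0 Hz


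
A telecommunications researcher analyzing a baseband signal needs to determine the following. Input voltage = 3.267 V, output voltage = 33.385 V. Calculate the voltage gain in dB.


Voltage gain in dB:
G = 20 * log10(Vout / Vin)
  = 20 * log10(33.385 / 3.267)
  = 20 * log10(10.218855)
  = 20 * 1.009402
  = 20.19 dB

20.19 dB


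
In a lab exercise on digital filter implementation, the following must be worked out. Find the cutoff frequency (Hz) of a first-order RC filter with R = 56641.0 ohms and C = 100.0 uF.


Cutoff frequency of a first-order RC filter:
fc = 1 / (2 * pi * R * C)
C = 100.0 uF = 0.0001 F
fc = 1 / (2 * pi * 56641.0 * 0.0001)
   = 1 / 35.588589898396
   = 0.028099 Hz

0.028099 Hz


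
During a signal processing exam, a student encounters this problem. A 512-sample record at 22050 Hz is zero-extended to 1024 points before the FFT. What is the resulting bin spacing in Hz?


Frequency resolution after zero-padding:
N_padded = 512 * 2 = 1024
df = fs / N_padded
   = 22050 / 1024
   = 21.5332 Hz

21.5332 Hz


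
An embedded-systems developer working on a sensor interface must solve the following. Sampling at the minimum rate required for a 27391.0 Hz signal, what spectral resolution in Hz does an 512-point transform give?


Step 1 — Nyquist sampling rate:
fs = 2 * fmax = 2 * 27391.0 = 54782.0 Hz

Step 2 — DFT bin spacing:
df = fs / N = 54782.0 / 512 = 106.9961 Hz

106.9961 Hz


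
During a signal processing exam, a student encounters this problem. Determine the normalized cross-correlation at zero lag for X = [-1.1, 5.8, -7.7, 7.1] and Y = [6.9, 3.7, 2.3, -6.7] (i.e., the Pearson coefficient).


Pearson correlation coefficient (population):
r = cov(X,Y) / (std(X) * std(Y))
Mean X = 1.025, Mean Y = 1.55
Cov(X,Y) = -14.44125
Std(X) = 5.923418, Std(Y) = 5.046533
r = -0.4831

-0.4831


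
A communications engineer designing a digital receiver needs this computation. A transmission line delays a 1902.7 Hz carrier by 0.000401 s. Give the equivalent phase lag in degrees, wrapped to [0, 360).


Phase shift from frequency and time delay:
phi = 360 * f * t_delay
    = 360 * 1902.7 * 0.000401
    = 274.67 degrees
    mod 360 = 274.67 degrees

274.67 degrees


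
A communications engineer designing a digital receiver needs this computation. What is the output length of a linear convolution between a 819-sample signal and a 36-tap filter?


Linear convolution output length:
L = N + M - 1
  = 819 + 36 - 1
  = 854 samples

854


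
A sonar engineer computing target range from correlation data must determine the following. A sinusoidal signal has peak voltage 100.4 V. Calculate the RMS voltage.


RMS voltage for a sinusoidal waveform:
V_rms = V_peak / sqrt(2)
      = 100.4 / 1.414214
      = 70.994 V

70.994 V


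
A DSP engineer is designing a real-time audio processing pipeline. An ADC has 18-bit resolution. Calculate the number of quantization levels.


Number of quantization levels = 2^N
= 2^18
= 262144

262144


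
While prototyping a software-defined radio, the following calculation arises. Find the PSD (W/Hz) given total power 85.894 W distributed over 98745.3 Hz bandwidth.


Power spectral density:
PSD = P / BW
    = 85.894 / 98745.3
    = 0.00086985 W/Hz

0.00086985 W/Hz


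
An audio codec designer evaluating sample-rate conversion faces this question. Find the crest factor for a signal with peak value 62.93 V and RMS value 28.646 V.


Crest factor is the ratio of peak to RMS:
CF = V_peak / V_rms
   = 62.93 / 28.646
   = 2.1968

2.1968


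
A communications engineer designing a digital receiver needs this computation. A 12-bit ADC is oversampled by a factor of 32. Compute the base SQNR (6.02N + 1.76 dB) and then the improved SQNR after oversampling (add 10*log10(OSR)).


Step 1 — baseline SQNR at Nyquist:
SQNR_base = 6.02*N + 1.76
          = 6.02*12 + 1.76
          = 74.0 dB

Step 2 — oversampling processing gain:
G = 10*log10(OSR) = 10*log10(32) = 15.05 dB

Step 3 — total:
SQNR_total = 74.0 + 15.05 = 89.05 dB

Base SQNR = 74.0 dB; oversampled SQNR = 89.05 dB


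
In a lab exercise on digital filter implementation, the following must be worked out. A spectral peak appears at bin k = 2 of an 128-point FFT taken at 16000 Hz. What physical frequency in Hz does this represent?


Frequency of DFT bin k:
f_k = k * fs / N
    = 2 * 16000 / 128
    = 32000 / 128
    = 250.0 Hz

250.0 Hz


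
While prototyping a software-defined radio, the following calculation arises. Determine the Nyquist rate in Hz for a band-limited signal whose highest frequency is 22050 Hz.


The Nyquist rate is twice the maximum frequency component.
fs_min = 2 * fmax
      = 2 * 22050
      = 44100 Hz

44100


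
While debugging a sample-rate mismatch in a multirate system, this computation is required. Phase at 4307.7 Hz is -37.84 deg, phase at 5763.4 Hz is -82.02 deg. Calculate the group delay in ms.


Group delay from phase difference:
tau = -d(phi)/d(omega)
d(phi) = -44.18 deg = -0.771086 rad
d(omega) = 2*pi*(5763.4 - 4307.7) = 9146.4329 rad/s
tau = -(-0.771086) / 9146.4329
    = 0.0843 ms

0.0843 ms


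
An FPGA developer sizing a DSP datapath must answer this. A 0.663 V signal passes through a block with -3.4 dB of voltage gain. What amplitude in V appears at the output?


Output voltage from dB gain:
V_out = V_in * 10^(gain_dB / 20)
      = 0.663 * 10^(-3.4 / 20)
      = 0.663 * 0.676083
      = 0.4482 V

0.4482 V


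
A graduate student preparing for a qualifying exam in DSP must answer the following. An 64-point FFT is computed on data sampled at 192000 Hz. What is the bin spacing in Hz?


DFT frequency resolution:
df = fs / N
   = 192000 / 64
   = 3000.0 Hz

3000.0 Hz


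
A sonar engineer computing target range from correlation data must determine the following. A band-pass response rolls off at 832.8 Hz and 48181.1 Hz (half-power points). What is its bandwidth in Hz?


Bandwidth is the difference of -3dB frequencies:
BW = f_high - f_low
   = 48181.1 - 832.8
   = 47348.3 Hz

47348.3 Hz


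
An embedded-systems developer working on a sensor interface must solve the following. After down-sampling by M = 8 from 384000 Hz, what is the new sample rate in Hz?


Decimation reduces the sample rate:
fs_out = fs_in / M
       = 384000 / 8
       = 48000.0 Hz

48000.0 Hz


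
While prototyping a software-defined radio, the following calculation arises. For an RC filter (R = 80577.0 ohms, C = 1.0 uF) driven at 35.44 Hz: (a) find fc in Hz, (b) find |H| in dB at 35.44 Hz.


Step 1 — cutoff frequency:
fc = 1 / (2*pi*R*C)
C = 1.0 uF = 1e-06 F
fc = 1 / (2*pi*80577.0*1e-06)
   = 1.97519 Hz

Step 2 — magnitude at f = 35.44 Hz:
|H(f)| = 1 / sqrt(1 + (f/fc)^2)
f/fc = 35.44 / 1.97519 = 17.942578
|H| = 1 / sqrt(1 + 321.936105) = 0.055647
|H|_dB = 20*log10(0.055647) = -25.09 dB

fc = 1.97519 Hz; |H(35.44 Hz)| = -25.09 dB


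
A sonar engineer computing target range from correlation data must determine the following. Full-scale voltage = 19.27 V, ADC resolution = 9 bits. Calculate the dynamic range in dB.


Dynamic range from full-scale to LSB:
V_min = V_max / 2^bits = 19.27 / 2^9
DR = 20 * log10(V_max / V_min)
   = 20 * log10(2^9)
   = 20 * 9 * log10(2)
   = 54.19 dB

54.19 dB


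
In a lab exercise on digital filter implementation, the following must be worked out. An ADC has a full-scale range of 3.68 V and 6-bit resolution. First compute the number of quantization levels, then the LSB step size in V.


Step 1 — number of quantization levels:
L = 2^N = 2^6 = 64

Step 2 — LSB step size:
delta = Vfs / L
      = 3.68 / 64
      = 0.0575 V

Levels = 64; step size = 0.0575 V


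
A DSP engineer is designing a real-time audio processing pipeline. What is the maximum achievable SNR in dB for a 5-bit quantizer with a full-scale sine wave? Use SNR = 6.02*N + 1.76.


Theoretical SNR for a full-scale sinusoid:
SNR = 6.02 * N + 1.76
    = 6.02 * 5 + 1.76
    = 30.1 + 1.76
    = 31.86 dB

31.86 dB


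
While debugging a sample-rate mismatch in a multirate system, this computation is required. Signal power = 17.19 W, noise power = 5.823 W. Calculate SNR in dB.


SNR in decibels:
SNR = 10 * log10(Ps / Pn)
    = 10 * log10(17.19 / 5.823)
    = 10 * log10(2.9521)
    = 10 * 0.4701
    = 4.7 dB

4.7 dB


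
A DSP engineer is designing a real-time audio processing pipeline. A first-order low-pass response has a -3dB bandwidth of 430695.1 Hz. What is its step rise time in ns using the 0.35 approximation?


Rise time from bandwidth relationship:
tr = 0.35 / BW
   = 0.35 / 430695.1
   = 8.126398466e-07 s
   = 812.6398 ns

812.6398 ns


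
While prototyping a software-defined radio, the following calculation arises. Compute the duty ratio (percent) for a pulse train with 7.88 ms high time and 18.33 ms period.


Duty cycle as a percentage:
DC = (t_on / T) * 100
   = (7.88 / 18.33) * 100
   = 0.429896 * 100
   = 42.99 %

42.99 %


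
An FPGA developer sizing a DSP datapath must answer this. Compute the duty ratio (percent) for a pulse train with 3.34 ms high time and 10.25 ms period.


Duty cycle as a percentage:
DC = (t_on / T) * 100
   = (3.34 / 10.25) * 100
   = 0.325854 * 100
   = 32.59 %

32.59 %


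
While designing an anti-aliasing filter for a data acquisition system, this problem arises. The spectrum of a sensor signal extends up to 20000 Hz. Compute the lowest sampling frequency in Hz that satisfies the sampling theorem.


The Nyquist rate is twice the maximum frequency component.
fs_min = 2 * fmax
      = 2 * 20000
      = 40000 Hz

40000


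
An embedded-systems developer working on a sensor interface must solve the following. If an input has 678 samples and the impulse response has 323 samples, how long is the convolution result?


Linear convolution output length:
L = N + M - 1
  = 678 + 323 - 1
  = 1000 samples

1000


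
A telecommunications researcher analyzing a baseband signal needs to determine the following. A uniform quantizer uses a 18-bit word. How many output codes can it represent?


Number of quantization levels = 2^N
= 2^18
= 262144

262144


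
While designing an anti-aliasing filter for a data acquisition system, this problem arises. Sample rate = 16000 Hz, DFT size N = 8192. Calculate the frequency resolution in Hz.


DFT frequency resolution:
df = fs / N
   = 16000 / 8192
   = 1.9531 Hz

1.9531 Hz


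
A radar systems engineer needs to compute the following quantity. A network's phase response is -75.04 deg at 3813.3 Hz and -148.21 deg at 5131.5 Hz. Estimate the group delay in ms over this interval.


Group delay from phase difference:
tau = -d(phi)/d(omega)
d(phi) = -73.17 deg = -1.277057 rad
d(omega) = 2*pi*(5131.5 - 3813.3) = 8282.4949 rad/s
tau = -(-1.277057) / 8282.4949
    = 0.1542 ms

0.1542 ms


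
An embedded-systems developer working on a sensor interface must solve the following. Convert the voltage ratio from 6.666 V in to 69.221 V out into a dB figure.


Voltage gain in dB:
G = 20 * log10(Vout / Vin)
  = 20 * log10(69.221 / 6.666)
  = 20 * log10(10.384188)
  = 20 * 1.016373
  = 20.33 dB

20.33 dB


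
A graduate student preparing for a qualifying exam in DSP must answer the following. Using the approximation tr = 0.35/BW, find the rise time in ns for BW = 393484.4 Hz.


Rise time from bandwidth relationship:
tr = 0.35 / BW
   = 0.35 / 393484.4
   = 8.894888844e-07 s
   = 889.4889 ns

889.4889 ns


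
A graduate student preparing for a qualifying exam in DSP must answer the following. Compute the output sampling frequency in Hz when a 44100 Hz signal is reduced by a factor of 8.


Decimation reduces the sample rate:
fs_out = fs_in / M
       = 44100 / 8
       = 5512.5 Hz

5512.5 Hz


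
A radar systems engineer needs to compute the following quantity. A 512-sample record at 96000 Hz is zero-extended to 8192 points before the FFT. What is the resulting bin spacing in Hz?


Frequency resolution after zero-padding:
N_padded = 512 * 16 = 8192
df = fs / N_padded
   = 96000 / 8192
   = 11.7188 Hz

11.7188 Hz


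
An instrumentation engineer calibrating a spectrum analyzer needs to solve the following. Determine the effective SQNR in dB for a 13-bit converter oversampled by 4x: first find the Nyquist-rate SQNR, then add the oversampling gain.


Step 1 — baseline SQNR at Nyquist:
SQNR_base = 6.02*N + 1.76
          = 6.02*13 + 1.76
          = 80.02 dB

Step 2 — oversampling processing gain:
G = 10*log10(OSR) = 10*log10(4) = 6.02 dB

Step 3 — total:
SQNR_total = 80.02 + 6.02 = 86.04 dB

Base SQNR = 80.02 dB; oversampled SQNR = 86.04 dB


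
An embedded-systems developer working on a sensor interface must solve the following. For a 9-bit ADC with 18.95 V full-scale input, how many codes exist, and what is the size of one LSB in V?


Step 1 — number of quantization levels:
L = 2^N = 2^9 = 512

Step 2 — LSB step size:
delta = Vfs / L
      = 18.95 / 512
      = 0.03701172 V

Levels = 512; step size = 0.03701172 V


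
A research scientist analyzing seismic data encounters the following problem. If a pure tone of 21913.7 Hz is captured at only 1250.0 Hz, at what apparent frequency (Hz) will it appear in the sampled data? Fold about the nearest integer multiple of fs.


Compute the nearest integer multiple of fs to the signal:
n = round(21913.7 / 1250.0) = 18
f_alias = |21913.7 - 18 * 1250.0|
        = |21913.7 - 22500.0|
        = 586.3 Hz

586.3


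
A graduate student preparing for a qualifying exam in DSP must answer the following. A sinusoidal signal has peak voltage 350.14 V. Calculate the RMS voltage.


RMS voltage for a sinusoidal waveform:
V_rms = V_peak / sqrt(2)
      = 350.14 / 1.414214
      = 247.586 V

247.586 V


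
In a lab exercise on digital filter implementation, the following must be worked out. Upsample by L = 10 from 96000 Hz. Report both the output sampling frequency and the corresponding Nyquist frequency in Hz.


Step 1 — output sample rate after interpolation by L:
fs_out = L * fs_in = 10 * 96000 = 960000 Hz

Step 2 — Nyquist frequency of the output stream:
f_Nyq = fs_out / 2 = 960000 / 2 = 480000.0 Hz

fs_out = 960000 Hz; f_Nyquist = 480000.0 Hz


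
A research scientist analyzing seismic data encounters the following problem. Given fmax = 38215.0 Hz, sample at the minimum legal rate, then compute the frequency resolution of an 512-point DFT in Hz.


Step 1 — Nyquist sampling rate:
fs = 2 * fmax = 2 * 38215.0 = 76430.0 Hz

Step 2 — DFT bin spacing:
df = fs / N = 76430.0 / 512 = 149.2773 Hz

149.2773 Hz


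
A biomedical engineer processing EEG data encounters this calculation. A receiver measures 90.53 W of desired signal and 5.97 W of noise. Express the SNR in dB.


SNR in decibels:
SNR = 10 * log10(Ps / Pn)
    = 10 * log10(90.53 / 5.97)
    = 10 * log10(15.1642)
    = 10 * 1.1808
    = 11.81 dB

11.81 dB


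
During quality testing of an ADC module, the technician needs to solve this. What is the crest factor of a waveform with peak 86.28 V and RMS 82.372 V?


Crest factor is the ratio of peak to RMS:
CF = V_peak / V_rms
   = 86.28 / 82.372
   = 1.0474

1.0474


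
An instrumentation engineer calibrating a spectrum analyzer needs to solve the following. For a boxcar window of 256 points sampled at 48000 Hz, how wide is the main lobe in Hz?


Main lobe width for a rectangular window:
Width = 2 * fs / N
      = 2 * 48000 / 256
      = 96000 / 256
      = 375.0 Hz

375.0 Hz


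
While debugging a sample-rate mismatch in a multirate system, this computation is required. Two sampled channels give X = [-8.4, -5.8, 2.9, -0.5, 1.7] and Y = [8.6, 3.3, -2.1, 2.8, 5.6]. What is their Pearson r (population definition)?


Pearson correlation coefficient (population):
r = cov(X,Y) / (std(X) * std(Y))
Mean X = -2.02, Mean Y = 3.64
Cov(X,Y) = -10.5172
Std(X) = 4.366875, Std(Y) = 3.527379
r = -0.6828

-0.6828


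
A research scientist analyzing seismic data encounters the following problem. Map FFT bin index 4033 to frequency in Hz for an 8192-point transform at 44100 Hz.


Frequency of DFT bin k:
f_k = k * fs / N
    = 4033 * 44100 / 8192
    = 177855300 / 8192
    = 21710.852 Hz

21710.852 Hz


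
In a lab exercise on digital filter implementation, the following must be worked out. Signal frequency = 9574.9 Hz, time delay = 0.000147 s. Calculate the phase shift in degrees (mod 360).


Phase shift from frequency and time delay:
phi = 360 * f * t_delay
    = 360 * 9574.9 * 0.000147
    = 506.7 degrees
    mod 360 = 146.7 degrees

146.7 degrees


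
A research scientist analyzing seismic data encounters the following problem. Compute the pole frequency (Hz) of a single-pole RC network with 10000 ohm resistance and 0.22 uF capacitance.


Cutoff frequency of a first-order RC filter:
fc = 1 / (2 * pi * R * C)
C = 0.22 uF = 2.2e-07 F
fc = 1 / (2 * pi * 10000 * 2.2e-07)
   = 1 / 0.013823007675795
   = 72.343156 Hz

72.343156 Hz


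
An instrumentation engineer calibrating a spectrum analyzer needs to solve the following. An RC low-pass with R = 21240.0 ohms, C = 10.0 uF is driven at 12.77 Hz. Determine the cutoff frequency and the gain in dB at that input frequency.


Step 1 — cutoff frequency:
fc = 1 / (2*pi*R*C)
C = 10.0 uF = 1e-05 F
fc = 1 / (2*pi*21240.0*1e-05)
   = 0.749317 Hz

Step 2 — magnitude at f = 12.77 Hz:
|H(f)| = 1 / sqrt(1 + (f/fc)^2)
f/fc = 12.77 / 0.749317 = 17.042186
|H| = 1 / sqrt(1 + 290.436104) = 0.0585772
|H|_dB = 20*log10(0.0585772) = -24.65 dB

fc = 0.749317 Hz; |H(12.77 Hz)| = -24.65 dB


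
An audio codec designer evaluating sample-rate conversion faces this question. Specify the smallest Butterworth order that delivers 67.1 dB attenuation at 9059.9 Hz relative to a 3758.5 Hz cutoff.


Butterworth filter order formula:
n = log10(10^(A/10) - 1) / (2 * log10(f_stop/f_pass))
10^(67.1/10) - 1 = 5128612.8399
f_stop/f_pass = 9059.9 / 3758.5 = 2.4105
n = 8.7802 -> ceil = 9

9


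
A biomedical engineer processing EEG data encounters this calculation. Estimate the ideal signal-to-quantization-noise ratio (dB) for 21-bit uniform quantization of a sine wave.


Theoretical SNR for a full-scale sinusoid:
SNR = 6.02 * N + 1.76
    = 6.02 * 21 + 1.76
    = 126.42 + 1.76
    = 128.18 dB

128.18 dB


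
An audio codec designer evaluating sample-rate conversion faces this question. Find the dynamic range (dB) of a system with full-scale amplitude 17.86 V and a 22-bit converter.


Dynamic range from full-scale to LSB:
V_min = V_max / 2^bits = 17.86 / 2^22
DR = 20 * log10(V_max / V_min)
   = 20 * log10(2^22)
   = 20 * 22 * log10(2)
   = 132.45 dB

132.45 dB


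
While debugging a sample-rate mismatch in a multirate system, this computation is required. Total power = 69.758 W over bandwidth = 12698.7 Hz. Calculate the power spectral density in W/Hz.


Power spectral density:
PSD = P / BW
    = 69.758 / 12698.7
    = 0.00549332 W/Hz

0.00549332 W/Hz


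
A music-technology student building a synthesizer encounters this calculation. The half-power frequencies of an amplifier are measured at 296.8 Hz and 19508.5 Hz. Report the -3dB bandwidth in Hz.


Bandwidth is the difference of -3dB frequencies:
BW = f_high - f_low
   = 19508.5 - 296.8
   = 19211.7 Hz

19211.7 Hz


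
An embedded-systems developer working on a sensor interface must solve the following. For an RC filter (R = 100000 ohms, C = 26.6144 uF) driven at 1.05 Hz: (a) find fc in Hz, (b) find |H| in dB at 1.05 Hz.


Step 1 — cutoff frequency:
fc = 1 / (2*pi*R*C)
C = 26.6144 uF = 2.66144e-05 F
fc = 1 / (2*pi*100000*2.66144e-05)
   = 0.0598003 Hz

Step 2 — magnitude at f = 1.05 Hz:
|H(f)| = 1 / sqrt(1 + (f/fc)^2)
f/fc = 1.05 / 0.0598003 = 17.55844
|H| = 1 / sqrt(1 + 308.298815) = 0.0568605
|H|_dB = 20*log10(0.0568605) = -24.9 dB

fc = 0.0598003 Hz; |H(1.05 Hz)| = -24.9 dB


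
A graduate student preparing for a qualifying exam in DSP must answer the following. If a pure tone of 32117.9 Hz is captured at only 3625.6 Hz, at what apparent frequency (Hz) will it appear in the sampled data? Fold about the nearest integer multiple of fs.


Compute the nearest integer multiple of fs to the signal:
n = round(32117.9 / 3625.6) = 9
f_alias = |32117.9 - 9 * 3625.6|
        = |32117.9 - 32630.4|
        = 512.5 Hz

512.5


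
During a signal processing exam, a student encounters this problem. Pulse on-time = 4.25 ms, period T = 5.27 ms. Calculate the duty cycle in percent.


Duty cycle as a percentage:
DC = (t_on / T) * 100
   = (4.25 / 5.27) * 100
   = 0.806452 * 100
   = 80.65 %

80.65 %


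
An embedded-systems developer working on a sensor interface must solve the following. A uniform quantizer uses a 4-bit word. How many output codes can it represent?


Number of quantization levels = 2^N
= 2^4
= 16

16


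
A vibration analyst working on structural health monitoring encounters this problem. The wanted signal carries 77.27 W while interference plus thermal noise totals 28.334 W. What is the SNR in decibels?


SNR in decibels:
SNR = 10 * log10(Ps / Pn)
    = 10 * log10(77.27 / 28.334)
    = 10 * log10(2.7271)
    = 10 * 0.4357
    = 4.36 dB

4.36 dB


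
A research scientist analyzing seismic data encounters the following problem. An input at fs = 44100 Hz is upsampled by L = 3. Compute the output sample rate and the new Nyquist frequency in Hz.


Step 1 — output sample rate after interpolation by L:
fs_out = L * fs_in = 3 * 44100 = 132300 Hz

Step 2 — Nyquist frequency of the output stream:
f_Nyq = fs_out / 2 = 132300 / 2 = 66150.0 Hz

fs_out = 132300 Hz; f_Nyquist = 66150.0 Hz


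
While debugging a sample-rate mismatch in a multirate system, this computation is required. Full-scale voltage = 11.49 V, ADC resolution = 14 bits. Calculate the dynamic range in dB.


Dynamic range from full-scale to LSB:
V_min = V_max / 2^bits = 11.49 / 2^14
DR = 20 * log10(V_max / V_min)
   = 20 * log10(2^14)
   = 20 * 14 * log10(2)
   = 84.29 dB

84.29 dB


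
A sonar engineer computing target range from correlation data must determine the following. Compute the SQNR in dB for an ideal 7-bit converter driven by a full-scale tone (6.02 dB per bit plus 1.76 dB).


Theoretical SNR for a full-scale sinusoid:
SNR = 6.02 * N + 1.76
    = 6.02 * 7 + 1.76
    = 42.14 + 1.76
    = 43.9 dB

43.9 dB


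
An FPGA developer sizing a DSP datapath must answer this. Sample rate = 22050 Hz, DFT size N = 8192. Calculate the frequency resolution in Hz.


DFT frequency resolution:
df = fs / N
   = 22050 / 8192
   = 2.6917 Hz

2.6917 Hz


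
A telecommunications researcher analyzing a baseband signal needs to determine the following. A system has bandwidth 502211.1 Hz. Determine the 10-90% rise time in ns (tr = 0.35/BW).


Rise time from bandwidth relationship:
tr = 0.35 / BW
   = 0.35 / 502211.1
   = 6.969180888e-07 s
   = 696.9181 ns

696.9181 ns


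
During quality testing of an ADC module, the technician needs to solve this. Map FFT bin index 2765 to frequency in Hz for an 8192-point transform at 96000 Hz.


Frequency of DFT bin k:
f_k = k * fs / N
    = 2765 * 96000 / 8192
    = 265440000 / 8192
    = 32402.344 Hz

32402.344 Hz


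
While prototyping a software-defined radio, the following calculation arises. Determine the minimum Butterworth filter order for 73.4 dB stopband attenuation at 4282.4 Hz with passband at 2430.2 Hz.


Butterworth filter order formula:
n = log10(10^(A/10) - 1) / (2 * log10(f_stop/f_pass))
10^(73.4/10) - 1 = 21877615.2395
f_stop/f_pass = 4282.4 / 2430.2 = 1.7622
n = 14.916 -> ceil = 15

15


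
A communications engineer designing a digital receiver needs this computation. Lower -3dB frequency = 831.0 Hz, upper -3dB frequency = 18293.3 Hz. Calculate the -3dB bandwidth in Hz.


Bandwidth is the difference of -3dB frequencies:
BW = f_high - f_low
   = 18293.3 - 831.0
   = 17462.3 Hz

17462.3 Hz


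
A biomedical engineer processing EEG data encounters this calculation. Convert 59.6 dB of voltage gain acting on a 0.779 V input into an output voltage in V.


Output voltage from dB gain:
V_out = V_in * 10^(gain_dB / 20)
      = 0.779 * 10^(59.6 / 20)
      = 0.779 * 954.992586
      = 743.9392 V

743.9392 V
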